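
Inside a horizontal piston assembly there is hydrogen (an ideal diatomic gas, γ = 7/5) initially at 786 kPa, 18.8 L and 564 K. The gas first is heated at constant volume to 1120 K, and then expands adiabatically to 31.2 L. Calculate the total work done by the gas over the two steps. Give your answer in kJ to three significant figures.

W_total ≈ 13.5 kJ

Step 1 (isochoric): W = 0 (constant volume).
After step 1: P = 1561 kPa (V unchanged).
Step 2 (adiabatic): W = (P₁V₁ − P₂V₂)/(γ−1) = (29344 − 23962)/0.4 = 13455 J.
W_total = 0 + 13455 = 13455 J.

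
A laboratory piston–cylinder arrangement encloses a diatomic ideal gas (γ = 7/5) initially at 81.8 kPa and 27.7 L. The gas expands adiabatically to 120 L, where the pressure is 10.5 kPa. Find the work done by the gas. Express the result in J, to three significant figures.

W ≈ 2510 J

Adiabatic: W = (P₁V₁ − P₂V₂)/(γ − 1) with γ = 7/5.
P₁V₁ = 2266 J, P₂V₂ = 1260 J.
W = (2266 − 1260) / 0.4 = 2515 J.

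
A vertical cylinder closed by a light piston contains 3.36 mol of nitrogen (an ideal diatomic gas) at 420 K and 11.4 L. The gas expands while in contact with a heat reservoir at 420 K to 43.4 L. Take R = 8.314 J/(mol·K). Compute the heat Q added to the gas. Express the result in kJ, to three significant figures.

Q ≈ 15.7 kJ

Isothermal ⇒ ΔU = 0, so Q = W = nRT ln(V₂/V₁).
Q = (3.36)(8.314)(420) ln(43.4/11.4) = 11733 × 1.337 = 15685 J.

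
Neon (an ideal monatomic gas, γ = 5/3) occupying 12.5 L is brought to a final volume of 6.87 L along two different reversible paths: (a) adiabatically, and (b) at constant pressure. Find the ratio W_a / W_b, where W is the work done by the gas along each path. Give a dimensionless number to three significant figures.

Path (a) adiabatic: W = P₁V₁(1 − (V₁/V₂)^(γ−1))/(γ−1) → W_a/(P₁V₁) = -0.7356.
Path (b) isobaric: W = P₁(V₂ − V₁) → W_b/(P₁V₁) = -0.4504.
W_a / W_b = -0.7356 / -0.4504 = 1.633.

W_a / W_b ≈ 1.63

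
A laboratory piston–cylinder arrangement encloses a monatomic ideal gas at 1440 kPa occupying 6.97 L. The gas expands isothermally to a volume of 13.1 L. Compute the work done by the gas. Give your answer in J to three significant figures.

W ≈ 6330 J

Isothermal: W = nRT ln(V₂/V₁) = P₁V₁ ln(V₂/V₁).
P₁V₁ = (1440 kPa)(6.97 L) = 10037 J.
W = 10037 × ln(13.1/6.97) = 10037 × 0.631
W_by_gas = 6333 J.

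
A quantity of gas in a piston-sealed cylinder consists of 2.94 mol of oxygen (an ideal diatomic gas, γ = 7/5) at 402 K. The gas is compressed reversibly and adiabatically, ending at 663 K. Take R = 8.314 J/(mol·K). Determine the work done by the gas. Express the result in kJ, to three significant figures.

W ≈ -15.9 kJ

Adiabatic ⇒ Q = 0, so W_by = −ΔU = nCᵥ(T₁ − T₂).
Cᵥ = 5R/2 = 20.79 J/(mol·K).
W = (2.94)(20.79)(402 − 663) = -15949 J.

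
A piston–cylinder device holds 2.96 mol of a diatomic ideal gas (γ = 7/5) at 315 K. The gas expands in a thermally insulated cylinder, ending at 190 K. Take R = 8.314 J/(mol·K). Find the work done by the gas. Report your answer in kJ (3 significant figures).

Adiabatic ⇒ Q = 0, so W_by = −ΔU = nCᵥ(T₁ − T₂).
Cᵥ = 5R/2 = 20.79 J/(mol·K).
W = (2.96)(20.79)(315 − 190) = 7690 J.

W ≈ 7.69 kJ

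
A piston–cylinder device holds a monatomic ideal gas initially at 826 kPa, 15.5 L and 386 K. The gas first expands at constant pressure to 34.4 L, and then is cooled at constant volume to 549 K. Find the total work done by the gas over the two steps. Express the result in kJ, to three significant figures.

Step 1 (isobaric): W = PΔV = (826 kPa)(34.4 − 15.5 L) = 15611 J.
Step 2 (isochoric): W = 0 (constant volume).
W_total = 15611 + 0 = 15611 J.

W_total ≈ 15.6 kJ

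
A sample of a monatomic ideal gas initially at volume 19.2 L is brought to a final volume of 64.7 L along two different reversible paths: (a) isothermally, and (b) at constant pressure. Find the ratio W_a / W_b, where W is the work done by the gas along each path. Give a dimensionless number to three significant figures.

Path (a) isothermal: W = P₁V₁ ln(V₂/V₁) → W_a/(P₁V₁) = 1.215.
Path (b) isobaric: W = P₁(V₂ − V₁) → W_b/(P₁V₁) = 2.37.
W_a / W_b = 1.215 / 2.37 = 0.5126.

W_a / W_b ≈ 0.513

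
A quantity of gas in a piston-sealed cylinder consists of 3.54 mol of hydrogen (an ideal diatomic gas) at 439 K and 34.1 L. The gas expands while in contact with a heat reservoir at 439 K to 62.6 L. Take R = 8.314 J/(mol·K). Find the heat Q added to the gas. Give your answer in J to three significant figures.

Isothermal ⇒ ΔU = 0, so Q = W = nRT ln(V₂/V₁).
Q = (3.54)(8.314)(439) ln(62.6/34.1) = 12920 × 0.6075 = 7849 J.

Q ≈ 7850 J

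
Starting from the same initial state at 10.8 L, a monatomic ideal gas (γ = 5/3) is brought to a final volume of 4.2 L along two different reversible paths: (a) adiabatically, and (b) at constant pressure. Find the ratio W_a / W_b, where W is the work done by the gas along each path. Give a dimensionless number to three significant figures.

W_a / W_b ≈ 2.15

Path (a) adiabatic: W = P₁V₁(1 − (V₁/V₂)^(γ−1))/(γ−1) → W_a/(P₁V₁) = -1.315.
Path (b) isobaric: W = P₁(V₂ − V₁) → W_b/(P₁V₁) = -0.6111.
W_a / W_b = -1.315 / -0.6111 = 2.152.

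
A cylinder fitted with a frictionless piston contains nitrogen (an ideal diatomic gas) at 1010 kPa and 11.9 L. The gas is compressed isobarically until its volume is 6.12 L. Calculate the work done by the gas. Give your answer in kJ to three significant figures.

W ≈ -5.84 kJ

Isobaric: W = P ΔV.
W = (1010 kPa)(6.12 − 11.9 L) = (1010)(-5.78) = -5838 J.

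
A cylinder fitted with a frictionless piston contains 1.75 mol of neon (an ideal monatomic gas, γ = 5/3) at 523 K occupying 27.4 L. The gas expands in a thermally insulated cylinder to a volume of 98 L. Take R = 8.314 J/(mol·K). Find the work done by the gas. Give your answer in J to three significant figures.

Adiabatic: TV^(γ−1) = const with γ = 5/3.
T₂ = T₁ (V₁/V₂)^(γ−1) = 523 × (27.4/98)^0.667 = 523 × 0.4276 = 223.6 K.
W_by = nCᵥ(T₁ − T₂) = (1.75)(12.47)(523 − 223.6) = 6534 J.

W ≈ 6530 J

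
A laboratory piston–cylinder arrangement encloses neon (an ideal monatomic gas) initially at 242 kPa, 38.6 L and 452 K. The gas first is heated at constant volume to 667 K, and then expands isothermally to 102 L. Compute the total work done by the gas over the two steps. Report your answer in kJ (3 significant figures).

W_total ≈ 13.4 kJ

Step 1 (isochoric): W = 0 (constant volume).
After step 1: P = 357.1 kPa (V unchanged).
Step 2 (isothermal): W = P₁V₁ ln(V₂/V₁) = (13784) ln(102/38.6) = 13395 J.
W_total = 0 + 13395 = 13395 J.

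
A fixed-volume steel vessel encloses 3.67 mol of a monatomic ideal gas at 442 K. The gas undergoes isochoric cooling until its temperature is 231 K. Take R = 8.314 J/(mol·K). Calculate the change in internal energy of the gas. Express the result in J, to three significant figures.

Constant volume ⇒ W = 0, so Q = ΔU = nCᵥΔT with Cᵥ = 3R/2 = 12.47 J/(mol·K).
ΔU = (3.67)(12.47)(231 − 442) = -9657 J.

ΔU ≈ -9660 J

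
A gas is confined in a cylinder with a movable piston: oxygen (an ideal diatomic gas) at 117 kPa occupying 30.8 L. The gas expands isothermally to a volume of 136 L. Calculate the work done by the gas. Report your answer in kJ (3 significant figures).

Isothermal: W = nRT ln(V₂/V₁) = P₁V₁ ln(V₂/V₁).
P₁V₁ = (117 kPa)(30.8 L) = 3604 J.
W = 3604 × ln(136/30.8) = 3604 × 1.485
W_by_gas = 5352 J.

W ≈ 5.35 kJ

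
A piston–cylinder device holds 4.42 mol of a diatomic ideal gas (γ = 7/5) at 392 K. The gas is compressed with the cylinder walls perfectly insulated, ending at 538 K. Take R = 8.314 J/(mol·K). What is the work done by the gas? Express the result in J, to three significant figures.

Adiabatic ⇒ Q = 0, so W_by = −ΔU = nCᵥ(T₁ − T₂).
Cᵥ = 5R/2 = 20.79 J/(mol·K).
W = (4.42)(20.79)(392 − 538) = -13413 J.

W ≈ -13400 J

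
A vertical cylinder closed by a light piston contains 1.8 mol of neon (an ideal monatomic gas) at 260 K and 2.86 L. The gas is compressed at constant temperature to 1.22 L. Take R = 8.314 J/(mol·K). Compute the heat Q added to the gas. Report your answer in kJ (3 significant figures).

Q ≈ -3.31 kJ

Isothermal ⇒ ΔU = 0, so Q = W = nRT ln(V₂/V₁).
Q = (1.8)(8.314)(260) ln(1.22/2.86) = 3891 × -0.852 = -3315 J.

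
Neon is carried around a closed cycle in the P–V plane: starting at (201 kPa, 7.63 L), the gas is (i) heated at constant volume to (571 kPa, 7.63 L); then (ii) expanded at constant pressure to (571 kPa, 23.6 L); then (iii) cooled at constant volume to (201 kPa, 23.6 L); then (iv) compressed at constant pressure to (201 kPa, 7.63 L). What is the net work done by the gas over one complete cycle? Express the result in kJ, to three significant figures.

Constant-volume legs do no work.
W(ii) = (571)(23.6 − 7.63) = 9119 J; W(iv) = (201)(7.63 − 23.6) = -3210 J.
W_net = 9119 − 3210 = 5909 J (the clockwise enclosed area).

W_net ≈ 5.91 kJ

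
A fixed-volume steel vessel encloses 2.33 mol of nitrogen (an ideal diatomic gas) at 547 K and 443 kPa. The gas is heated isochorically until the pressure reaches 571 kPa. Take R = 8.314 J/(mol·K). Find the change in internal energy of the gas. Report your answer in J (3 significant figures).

Constant volume ⇒ W = 0, so Q = ΔU = nCᵥΔT with Cᵥ = 5R/2 = 20.79 J/(mol·K).
At constant V, T₂/T₁ = P₂/P₁ ⇒ ΔT = T₁(P₂/P₁ − 1) = 547·(571/443 − 1) = 158 K.
ΔU = (2.33)(20.79)(158) = 7654 J.

ΔU ≈ 7650 J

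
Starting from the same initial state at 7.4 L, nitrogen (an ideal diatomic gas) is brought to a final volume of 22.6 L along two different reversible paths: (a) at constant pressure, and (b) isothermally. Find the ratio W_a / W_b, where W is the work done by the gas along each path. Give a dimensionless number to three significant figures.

W_a / W_b ≈ 1.84

Path (a) isobaric: W = P₁(V₂ − V₁) → W_a/(P₁V₁) = 2.054.
Path (b) isothermal: W = P₁V₁ ln(V₂/V₁) → W_b/(P₁V₁) = 1.116.
W_a / W_b = 2.054 / 1.116 = 1.84.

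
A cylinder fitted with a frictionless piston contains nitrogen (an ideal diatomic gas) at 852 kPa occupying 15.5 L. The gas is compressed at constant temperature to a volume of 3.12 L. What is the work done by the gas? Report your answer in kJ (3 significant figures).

W ≈ -21.2 kJ

Isothermal: W = nRT ln(V₂/V₁) = P₁V₁ ln(V₂/V₁).
P₁V₁ = (852 kPa)(15.5 L) = 13206 J.
W = 13206 × ln(3.12/15.5) = 13206 × -1.603
W_by_gas = -21169 J.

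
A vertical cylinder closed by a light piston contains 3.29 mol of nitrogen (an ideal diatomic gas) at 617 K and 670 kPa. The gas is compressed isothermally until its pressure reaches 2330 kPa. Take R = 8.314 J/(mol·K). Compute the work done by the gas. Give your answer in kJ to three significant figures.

Isothermal process: W = nRT ln(V₂/V₁) = nRT ln(P₁/P₂).
W = (3.29)(8.314)(617) × ln(670/2330)
  = 16877 × ln(0.2876) = 16877 × -1.246
W_by_gas = -21034 J.

W ≈ -21.0 kJ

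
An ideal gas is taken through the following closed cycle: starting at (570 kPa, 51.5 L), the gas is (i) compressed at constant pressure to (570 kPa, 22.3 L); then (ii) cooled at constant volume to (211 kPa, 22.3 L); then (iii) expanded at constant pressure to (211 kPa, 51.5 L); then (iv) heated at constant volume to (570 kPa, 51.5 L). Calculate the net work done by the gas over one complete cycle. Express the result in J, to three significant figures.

W_net ≈ -10500 J

Constant-volume legs do no work.
W(i) = (570)(22.3 − 51.5) = -16644 J; W(iii) = (211)(51.5 − 22.3) = 6161 J.
W_net = -16644 + 6161 = -10483 J (the counter-clockwise enclosed area).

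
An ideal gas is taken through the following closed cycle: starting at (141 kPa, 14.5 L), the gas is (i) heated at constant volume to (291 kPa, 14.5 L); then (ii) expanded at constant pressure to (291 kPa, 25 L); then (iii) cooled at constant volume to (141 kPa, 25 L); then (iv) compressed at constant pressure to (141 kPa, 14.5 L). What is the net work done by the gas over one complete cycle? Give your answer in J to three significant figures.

Constant-volume legs do no work.
W(ii) = (291)(25 − 14.5) = 3056 J; W(iv) = (141)(14.5 − 25) = -1480 J.
W_net = 3056 − 1480 = 1575 J (the clockwise enclosed area).

W_net ≈ 1580 J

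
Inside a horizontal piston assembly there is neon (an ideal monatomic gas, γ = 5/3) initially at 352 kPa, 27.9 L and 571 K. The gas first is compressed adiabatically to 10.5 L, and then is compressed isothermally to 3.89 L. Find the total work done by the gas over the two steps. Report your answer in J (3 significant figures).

Step 1 (adiabatic): W = (P₁V₁ − P₂V₂)/(γ−1) = (9821 − 18840)/0.667 = -13529 J.
After step 1: P = 1794 kPa, V = 10.5 L, T = 1095 K.
Step 2 (isothermal): W = P₁V₁ ln(V₂/V₁) = (18840) ln(3.89/10.5) = -18708 J.
W_total = -13529 − 18708 = -32237 J.

W_total ≈ -32200 J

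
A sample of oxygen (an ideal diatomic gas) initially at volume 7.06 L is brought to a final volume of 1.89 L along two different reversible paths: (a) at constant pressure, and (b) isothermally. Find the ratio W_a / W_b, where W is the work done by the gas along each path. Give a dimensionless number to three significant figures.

Path (a) isobaric: W = P₁(V₂ − V₁) → W_a/(P₁V₁) = -0.7323.
Path (b) isothermal: W = P₁V₁ ln(V₂/V₁) → W_b/(P₁V₁) = -1.318.
W_a / W_b = -0.7323 / -1.318 = 0.5557.

W_a / W_b ≈ 0.556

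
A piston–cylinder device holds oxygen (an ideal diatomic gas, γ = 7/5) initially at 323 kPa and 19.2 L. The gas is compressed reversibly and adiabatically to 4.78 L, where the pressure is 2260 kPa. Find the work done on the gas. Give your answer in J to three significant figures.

W ≈ 11500 J

Adiabatic: W = (P₁V₁ − P₂V₂)/(γ − 1) with γ = 7/5.
P₁V₁ = 6202 J, P₂V₂ = 10803 J.
W = (6202 − 10803) / 0.4 = -11503 J.
Work on gas = −W_by = 11503 J.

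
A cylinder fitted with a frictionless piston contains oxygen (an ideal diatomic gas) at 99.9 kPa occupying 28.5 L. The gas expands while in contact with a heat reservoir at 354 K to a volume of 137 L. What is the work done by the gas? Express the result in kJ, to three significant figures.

W ≈ 4.47 kJ

Isothermal: W = nRT ln(V₂/V₁) = P₁V₁ ln(V₂/V₁).
P₁V₁ = (99.9 kPa)(28.5 L) = 2847 J.
W = 2847 × ln(137/28.5) = 2847 × 1.57
W_by_gas = 4470 J.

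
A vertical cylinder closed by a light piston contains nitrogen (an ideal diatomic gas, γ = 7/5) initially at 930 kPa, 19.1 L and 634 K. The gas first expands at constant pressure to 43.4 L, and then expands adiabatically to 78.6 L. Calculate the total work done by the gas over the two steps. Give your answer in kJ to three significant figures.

Step 1 (isobaric): W = PΔV = (930 kPa)(43.4 − 19.1 L) = 22599 J.
After step 1: P = 930 kPa, V = 43.4 L, T = 1441 K.
Step 2 (adiabatic): W = (P₁V₁ − P₂V₂)/(γ−1) = (40362 − 31827)/0.4 = 21337 J.
W_total = 22599 + 21337 = 43936 J.

W_total ≈ 43.9 kJ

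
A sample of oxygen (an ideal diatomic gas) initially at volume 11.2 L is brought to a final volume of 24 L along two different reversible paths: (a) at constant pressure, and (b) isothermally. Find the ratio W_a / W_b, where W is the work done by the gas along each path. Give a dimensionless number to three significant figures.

W_a / W_b ≈ 1.50

Path (a) isobaric: W = P₁(V₂ − V₁) → W_a/(P₁V₁) = 1.143.
Path (b) isothermal: W = P₁V₁ ln(V₂/V₁) → W_b/(P₁V₁) = 0.7621.
W_a / W_b = 1.143 / 0.7621 = 1.5.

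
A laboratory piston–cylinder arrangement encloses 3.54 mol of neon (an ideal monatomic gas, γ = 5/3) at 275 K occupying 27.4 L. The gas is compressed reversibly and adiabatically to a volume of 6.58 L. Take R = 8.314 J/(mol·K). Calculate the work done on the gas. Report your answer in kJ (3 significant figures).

Adiabatic: TV^(γ−1) = const with γ = 5/3.
T₂ = T₁ (V₁/V₂)^(γ−1) = 275 × (27.4/6.58)^0.667 = 275 × 2.588 = 711.8 K.
W_by = nCᵥ(T₁ − T₂) = (3.54)(12.47)(275 − 711.8) = -19283 J.
Work on gas = −W_by = 19283 J.

W ≈ 19.3 kJ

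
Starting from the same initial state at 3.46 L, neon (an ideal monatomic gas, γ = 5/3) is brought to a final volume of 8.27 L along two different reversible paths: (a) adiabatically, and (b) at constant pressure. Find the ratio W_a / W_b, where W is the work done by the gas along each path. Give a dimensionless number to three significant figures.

W_a / W_b ≈ 0.475

Path (a) adiabatic: W = P₁V₁(1 − (V₁/V₂)^(γ−1))/(γ−1) → W_a/(P₁V₁) = 0.6609.
Path (b) isobaric: W = P₁(V₂ − V₁) → W_b/(P₁V₁) = 1.39.
W_a / W_b = 0.6609 / 1.39 = 0.4754.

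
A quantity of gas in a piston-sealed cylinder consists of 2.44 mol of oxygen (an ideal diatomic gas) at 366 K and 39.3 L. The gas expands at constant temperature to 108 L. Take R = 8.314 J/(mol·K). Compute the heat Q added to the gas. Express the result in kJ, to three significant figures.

Isothermal ⇒ ΔU = 0, so Q = W = nRT ln(V₂/V₁).
Q = (2.44)(8.314)(366) ln(108/39.3) = 7425 × 1.011 = 7506 J.

Q ≈ 7.51 kJ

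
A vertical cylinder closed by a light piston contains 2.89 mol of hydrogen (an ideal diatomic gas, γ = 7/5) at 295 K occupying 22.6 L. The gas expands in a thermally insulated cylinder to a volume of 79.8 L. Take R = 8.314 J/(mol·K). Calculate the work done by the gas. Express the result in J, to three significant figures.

Adiabatic: TV^(γ−1) = const with γ = 7/5.
T₂ = T₁ (V₁/V₂)^(γ−1) = 295 × (22.6/79.8)^0.4 = 295 × 0.6037 = 178.1 K.
W_by = nCᵥ(T₁ − T₂) = (2.89)(20.79)(295 − 178.1) = 7022 J.

W ≈ 7020 J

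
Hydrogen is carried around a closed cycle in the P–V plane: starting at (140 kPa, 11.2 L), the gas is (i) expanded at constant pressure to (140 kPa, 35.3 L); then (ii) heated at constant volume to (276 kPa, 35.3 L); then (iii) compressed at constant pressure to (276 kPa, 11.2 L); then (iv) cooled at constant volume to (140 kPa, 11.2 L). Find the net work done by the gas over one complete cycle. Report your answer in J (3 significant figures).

Constant-volume legs do no work.
W(i) = (140)(35.3 − 11.2) = 3374 J; W(iii) = (276)(11.2 − 35.3) = -6652 J.
W_net = 3374 − 6652 = -3278 J (the counter-clockwise enclosed area).

W_net ≈ -3280 J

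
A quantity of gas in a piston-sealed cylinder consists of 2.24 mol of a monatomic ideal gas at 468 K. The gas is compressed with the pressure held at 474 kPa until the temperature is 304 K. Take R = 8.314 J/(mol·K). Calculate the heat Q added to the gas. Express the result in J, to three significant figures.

Q ≈ -7640 J

Isobaric: W = nRΔT = (2.24)(8.314)(-164) = -3054 J.
ΔU = nCᵥΔT with Cᵥ = 3R/2: ΔU = (2.24)(12.47)(-164) = -4581 J.
Q = ΔU + W = -4581 − 3054 = -7636 J.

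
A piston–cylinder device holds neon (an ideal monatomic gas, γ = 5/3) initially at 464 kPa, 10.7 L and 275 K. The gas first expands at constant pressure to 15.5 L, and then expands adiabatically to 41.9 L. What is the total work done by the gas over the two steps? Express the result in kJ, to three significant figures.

Step 1 (isobaric): W = PΔV = (464 kPa)(15.5 − 10.7 L) = 2227 J.
After step 1: P = 464 kPa, V = 15.5 L, T = 398.4 K.
Step 2 (adiabatic): W = (P₁V₁ − P₂V₂)/(γ−1) = (7192 − 3706)/0.667 = 5229 J.
W_total = 2227 + 5229 = 7456 J.

W_total ≈ 7.46 kJ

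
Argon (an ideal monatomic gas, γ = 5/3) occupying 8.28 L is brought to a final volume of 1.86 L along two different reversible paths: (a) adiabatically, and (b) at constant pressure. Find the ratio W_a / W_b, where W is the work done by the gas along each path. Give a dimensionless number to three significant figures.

Path (a) adiabatic: W = P₁V₁(1 − (V₁/V₂)^(γ−1))/(γ−1) → W_a/(P₁V₁) = -2.559.
Path (b) isobaric: W = P₁(V₂ − V₁) → W_b/(P₁V₁) = -0.7754.
W_a / W_b = -2.559 / -0.7754 = 3.301.

W_a / W_b ≈ 3.30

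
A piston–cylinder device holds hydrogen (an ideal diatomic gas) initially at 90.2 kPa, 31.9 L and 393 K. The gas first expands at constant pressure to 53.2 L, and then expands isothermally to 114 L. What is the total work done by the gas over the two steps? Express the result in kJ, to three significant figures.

W_total ≈ 5.58 kJ

Step 1 (isobaric): W = PΔV = (90.2 kPa)(53.2 − 31.9 L) = 1921 J.
After step 1: P = 90.2 kPa, V = 53.2 L, T = 655.4 K.
Step 2 (isothermal): W = P₁V₁ ln(V₂/V₁) = (4799) ln(114/53.2) = 3657 J.
W_total = 1921 + 3657 = 5578 J.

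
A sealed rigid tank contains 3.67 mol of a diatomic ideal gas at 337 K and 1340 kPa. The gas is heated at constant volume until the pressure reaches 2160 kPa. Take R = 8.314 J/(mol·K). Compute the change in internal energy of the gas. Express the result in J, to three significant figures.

ΔU ≈ 15700 J

Constant volume ⇒ W = 0, so Q = ΔU = nCᵥΔT with Cᵥ = 5R/2 = 20.79 J/(mol·K).
At constant V, T₂/T₁ = P₂/P₁ ⇒ ΔT = T₁(P₂/P₁ − 1) = 337·(2160/1340 − 1) = 206.2 K.
ΔU = (3.67)(20.79)(206.2) = 15731 J.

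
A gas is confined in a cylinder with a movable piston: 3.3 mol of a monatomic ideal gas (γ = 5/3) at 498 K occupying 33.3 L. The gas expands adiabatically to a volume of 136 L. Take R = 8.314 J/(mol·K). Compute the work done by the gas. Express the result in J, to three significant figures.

Adiabatic: TV^(γ−1) = const with γ = 5/3.
T₂ = T₁ (V₁/V₂)^(γ−1) = 498 × (33.3/136)^0.667 = 498 × 0.3914 = 194.9 K.
W_by = nCᵥ(T₁ − T₂) = (3.3)(12.47)(498 − 194.9) = 12473 J.

W ≈ 12500 J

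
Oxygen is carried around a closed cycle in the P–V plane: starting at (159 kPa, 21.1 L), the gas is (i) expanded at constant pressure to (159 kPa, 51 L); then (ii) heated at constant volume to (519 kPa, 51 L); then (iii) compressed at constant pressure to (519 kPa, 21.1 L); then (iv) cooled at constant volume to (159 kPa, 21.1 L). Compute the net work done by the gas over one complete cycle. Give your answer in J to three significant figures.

W_net ≈ -10800 J

Constant-volume legs do no work.
W(i) = (159)(51 − 21.1) = 4754 J; W(iii) = (519)(21.1 − 51) = -15518 J.
W_net = 4754 − 15518 = -10764 J (the counter-clockwise enclosed area).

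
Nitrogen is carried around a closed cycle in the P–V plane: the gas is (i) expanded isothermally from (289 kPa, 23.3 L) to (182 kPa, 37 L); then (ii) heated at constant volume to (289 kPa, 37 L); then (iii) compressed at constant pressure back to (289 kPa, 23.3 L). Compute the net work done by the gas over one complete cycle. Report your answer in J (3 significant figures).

Leg (i): W = PᵢVᵢ ln(V_f/Vᵢ) = (6734) ln(37/23.3) = 3114 J.
Leg (ii): W = 0.
Leg (iii): W = PΔV = (289)(23.3 − 37) = -3959 J.
W_net = 3114 − 3959 = -845.2 J.

W_net ≈ -845 J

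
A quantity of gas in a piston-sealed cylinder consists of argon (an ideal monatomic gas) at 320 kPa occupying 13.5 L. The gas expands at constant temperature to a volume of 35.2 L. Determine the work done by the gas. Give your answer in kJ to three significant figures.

W ≈ 4.14 kJ

Isothermal: W = nRT ln(V₂/V₁) = P₁V₁ ln(V₂/V₁).
P₁V₁ = (320 kPa)(13.5 L) = 4320 J.
W = 4320 × ln(35.2/13.5) = 4320 × 0.9584
W_by_gas = 4140 J.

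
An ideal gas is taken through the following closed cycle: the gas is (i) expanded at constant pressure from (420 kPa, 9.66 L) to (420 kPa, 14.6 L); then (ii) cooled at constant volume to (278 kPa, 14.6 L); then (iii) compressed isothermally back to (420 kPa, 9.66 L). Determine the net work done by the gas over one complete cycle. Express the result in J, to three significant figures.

W_net ≈ 398 J

Leg (i): W = PΔV = (420)(14.6 − 9.66) = 2075 J.
Leg (ii): W = 0.
Leg (iii): W = PᵢVᵢ ln(V_f/Vᵢ) = (4059) ln(9.66/14.6) = -1676 J.
W_net = 2075 − 1676 = 398.4 J.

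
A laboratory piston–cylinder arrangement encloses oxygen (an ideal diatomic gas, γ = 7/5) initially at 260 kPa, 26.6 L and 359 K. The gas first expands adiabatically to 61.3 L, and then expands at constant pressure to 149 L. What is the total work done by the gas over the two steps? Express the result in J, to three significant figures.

Step 1 (adiabatic): W = (P₁V₁ − P₂V₂)/(γ−1) = (6916 − 4952)/0.4 = 4909 J.
After step 1: P = 80.79 kPa, V = 61.3 L, T = 257.1 K.
Step 2 (isobaric): W = PΔV = (80.79 kPa)(149 − 61.3 L) = 7085 J.
W_total = 4909 + 7085 = 11994 J.

W_total ≈ 12000 J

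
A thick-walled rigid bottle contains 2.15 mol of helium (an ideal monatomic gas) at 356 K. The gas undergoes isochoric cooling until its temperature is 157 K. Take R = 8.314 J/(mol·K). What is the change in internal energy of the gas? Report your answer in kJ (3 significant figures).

Constant volume ⇒ W = 0, so Q = ΔU = nCᵥΔT with Cᵥ = 3R/2 = 12.47 J/(mol·K).
ΔU = (2.15)(12.47)(157 − 356) = -5336 J.

ΔU ≈ -5.34 kJ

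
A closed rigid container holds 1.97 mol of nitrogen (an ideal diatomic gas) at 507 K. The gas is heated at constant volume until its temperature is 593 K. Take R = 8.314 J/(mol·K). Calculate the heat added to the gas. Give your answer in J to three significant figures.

Q ≈ 3520 J

Constant volume ⇒ W = 0, so Q = ΔU = nCᵥΔT with Cᵥ = 5R/2 = 20.79 J/(mol·K).
ΔU = (1.97)(20.79)(593 − 507) = 3521 J.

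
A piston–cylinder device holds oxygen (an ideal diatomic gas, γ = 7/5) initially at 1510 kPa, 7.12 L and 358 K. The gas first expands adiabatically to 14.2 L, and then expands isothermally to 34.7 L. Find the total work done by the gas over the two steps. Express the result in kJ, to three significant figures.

Step 1 (adiabatic): W = (P₁V₁ − P₂V₂)/(γ−1) = (10751 − 8157)/0.4 = 6485 J.
After step 1: P = 574.4 kPa, V = 14.2 L, T = 271.6 K.
Step 2 (isothermal): W = P₁V₁ ln(V₂/V₁) = (8157) ln(34.7/14.2) = 7288 J.
W_total = 6485 + 7288 = 13774 J.

W_total ≈ 13.8 kJ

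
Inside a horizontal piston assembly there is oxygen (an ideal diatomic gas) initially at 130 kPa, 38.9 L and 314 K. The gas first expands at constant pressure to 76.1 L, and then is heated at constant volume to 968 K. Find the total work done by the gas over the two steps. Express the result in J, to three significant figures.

Step 1 (isobaric): W = PΔV = (130 kPa)(76.1 − 38.9 L) = 4836 J.
Step 2 (isochoric): W = 0 (constant volume).
W_total = 4836 + 0 = 4836 J.

W_total ≈ 4840 J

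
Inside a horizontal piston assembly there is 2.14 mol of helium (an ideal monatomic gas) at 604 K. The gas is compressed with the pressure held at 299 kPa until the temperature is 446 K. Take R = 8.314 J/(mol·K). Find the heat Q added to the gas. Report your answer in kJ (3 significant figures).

Q ≈ -7.03 kJ

Isobaric: W = nRΔT = (2.14)(8.314)(-158) = -2811 J.
ΔU = nCᵥΔT with Cᵥ = 3R/2: ΔU = (2.14)(12.47)(-158) = -4217 J.
Q = ΔU + W = -4217 − 2811 = -7028 J.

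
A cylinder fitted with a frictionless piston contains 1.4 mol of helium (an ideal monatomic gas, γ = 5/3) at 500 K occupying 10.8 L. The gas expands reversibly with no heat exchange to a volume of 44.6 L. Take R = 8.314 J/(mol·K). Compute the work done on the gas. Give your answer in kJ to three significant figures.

W ≈ -5.34 kJ

Adiabatic: TV^(γ−1) = const with γ = 5/3.
T₂ = T₁ (V₁/V₂)^(γ−1) = 500 × (10.8/44.6)^0.667 = 500 × 0.3885 = 194.3 K.
W_by = nCᵥ(T₁ − T₂) = (1.4)(12.47)(500 − 194.3) = 5338 J.
Work on gas = −W_by = -5338 J.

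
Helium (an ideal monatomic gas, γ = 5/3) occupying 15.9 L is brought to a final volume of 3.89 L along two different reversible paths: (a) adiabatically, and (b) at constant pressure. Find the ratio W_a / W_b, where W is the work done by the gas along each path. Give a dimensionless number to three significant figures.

W_a / W_b ≈ 3.09

Path (a) adiabatic: W = P₁V₁(1 − (V₁/V₂)^(γ−1))/(γ−1) → W_a/(P₁V₁) = -2.335.
Path (b) isobaric: W = P₁(V₂ − V₁) → W_b/(P₁V₁) = -0.7553.
W_a / W_b = -2.335 / -0.7553 = 3.091.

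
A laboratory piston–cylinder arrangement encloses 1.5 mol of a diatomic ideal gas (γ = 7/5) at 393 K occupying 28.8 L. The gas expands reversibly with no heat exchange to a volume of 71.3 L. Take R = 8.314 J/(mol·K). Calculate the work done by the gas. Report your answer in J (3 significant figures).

Adiabatic: TV^(γ−1) = const with γ = 7/5.
T₂ = T₁ (V₁/V₂)^(γ−1) = 393 × (28.8/71.3)^0.4 = 393 × 0.6959 = 273.5 K.
W_by = nCᵥ(T₁ − T₂) = (1.5)(20.79)(393 − 273.5) = 3727 J.

W ≈ 3730 J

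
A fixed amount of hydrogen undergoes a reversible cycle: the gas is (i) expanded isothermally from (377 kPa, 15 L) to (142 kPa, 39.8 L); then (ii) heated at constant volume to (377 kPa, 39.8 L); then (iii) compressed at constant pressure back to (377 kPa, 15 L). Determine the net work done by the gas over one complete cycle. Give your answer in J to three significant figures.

Leg (i): W = PᵢVᵢ ln(V_f/Vᵢ) = (5655) ln(39.8/15) = 5518 J.
Leg (ii): W = 0.
Leg (iii): W = PΔV = (377)(15 − 39.8) = -9350 J.
W_net = 5518 − 9350 = -3831 J.

W_net ≈ -3830 J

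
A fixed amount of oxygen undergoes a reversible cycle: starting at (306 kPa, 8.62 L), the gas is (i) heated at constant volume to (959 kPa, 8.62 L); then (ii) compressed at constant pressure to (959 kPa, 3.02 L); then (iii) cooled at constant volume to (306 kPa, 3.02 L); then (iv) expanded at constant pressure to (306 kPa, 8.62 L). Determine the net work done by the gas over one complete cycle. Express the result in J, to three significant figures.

W_net ≈ -3660 J

Constant-volume legs do no work.
W(ii) = (959)(3.02 − 8.62) = -5370 J; W(iv) = (306)(8.62 − 3.02) = 1714 J.
W_net = -5370 + 1714 = -3657 J (the counter-clockwise enclosed area).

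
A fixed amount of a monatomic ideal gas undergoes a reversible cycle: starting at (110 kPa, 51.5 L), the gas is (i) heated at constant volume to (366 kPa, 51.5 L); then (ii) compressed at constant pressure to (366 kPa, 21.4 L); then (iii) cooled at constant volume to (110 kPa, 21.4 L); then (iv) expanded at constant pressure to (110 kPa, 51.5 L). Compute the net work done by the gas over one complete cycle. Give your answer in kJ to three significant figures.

Constant-volume legs do no work.
W(ii) = (366)(21.4 − 51.5) = -11017 J; W(iv) = (110)(51.5 − 21.4) = 3311 J.
W_net = -11017 + 3311 = -7706 J (the counter-clockwise enclosed area).

W_net ≈ -7.71 kJ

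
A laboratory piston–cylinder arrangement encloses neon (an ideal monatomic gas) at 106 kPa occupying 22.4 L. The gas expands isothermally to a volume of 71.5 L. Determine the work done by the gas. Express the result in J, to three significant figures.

Isothermal: W = nRT ln(V₂/V₁) = P₁V₁ ln(V₂/V₁).
P₁V₁ = (106 kPa)(22.4 L) = 2374 J.
W = 2374 × ln(71.5/22.4) = 2374 × 1.161
W_by_gas = 2756 J.

W ≈ 2760 J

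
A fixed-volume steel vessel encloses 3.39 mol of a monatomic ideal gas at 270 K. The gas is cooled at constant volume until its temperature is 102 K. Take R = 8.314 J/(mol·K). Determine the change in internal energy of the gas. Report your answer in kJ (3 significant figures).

Constant volume ⇒ W = 0, so Q = ΔU = nCᵥΔT with Cᵥ = 3R/2 = 12.47 J/(mol·K).
ΔU = (3.39)(12.47)(102 − 270) = -7102 J.

ΔU ≈ -7.10 kJ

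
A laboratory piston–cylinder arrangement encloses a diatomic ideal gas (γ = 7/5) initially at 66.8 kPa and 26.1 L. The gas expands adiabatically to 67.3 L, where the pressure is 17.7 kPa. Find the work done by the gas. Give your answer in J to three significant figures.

W ≈ 1380 J

Adiabatic: W = (P₁V₁ − P₂V₂)/(γ − 1) with γ = 7/5.
P₁V₁ = 1743 J, P₂V₂ = 1191 J.
W = (1743 − 1191) / 0.4 = 1381 J.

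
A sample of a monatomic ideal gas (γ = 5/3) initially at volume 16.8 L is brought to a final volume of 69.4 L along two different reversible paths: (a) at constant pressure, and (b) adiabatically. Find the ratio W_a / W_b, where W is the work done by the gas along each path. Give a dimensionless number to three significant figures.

Path (a) isobaric: W = P₁(V₂ − V₁) → W_a/(P₁V₁) = 3.131.
Path (b) adiabatic: W = P₁V₁(1 − (V₁/V₂)^(γ−1))/(γ−1) → W_b/(P₁V₁) = 0.9174.
W_a / W_b = 3.131 / 0.9174 = 3.413.

W_a / W_b ≈ 3.41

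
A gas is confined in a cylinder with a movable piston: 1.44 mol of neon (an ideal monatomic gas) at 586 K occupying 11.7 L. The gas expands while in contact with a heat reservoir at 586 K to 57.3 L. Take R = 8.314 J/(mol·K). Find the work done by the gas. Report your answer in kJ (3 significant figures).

W ≈ 11.1 kJ

Isothermal: W = nRT ln(V₂/V₁).
W = (1.44)(8.314)(586) × ln(57.3/11.7)
  = 7016 × 1.589
W_by_gas = 11146 J.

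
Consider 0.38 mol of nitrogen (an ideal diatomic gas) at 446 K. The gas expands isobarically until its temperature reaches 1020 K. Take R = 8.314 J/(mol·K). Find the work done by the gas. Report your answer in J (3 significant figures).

W ≈ 1810 J

Isobaric: W = P ΔV = nR ΔT.
W = (0.38)(8.314)(1020 − 446) = 1813 J.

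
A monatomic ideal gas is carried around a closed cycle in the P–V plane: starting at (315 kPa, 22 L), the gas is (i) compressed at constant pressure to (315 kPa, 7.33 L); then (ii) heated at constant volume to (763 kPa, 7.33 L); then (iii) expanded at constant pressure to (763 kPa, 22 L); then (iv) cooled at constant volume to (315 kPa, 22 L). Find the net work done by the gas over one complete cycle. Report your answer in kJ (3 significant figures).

Constant-volume legs do no work.
W(i) = (315)(7.33 − 22) = -4621 J; W(iii) = (763)(22 − 7.33) = 11193 J.
W_net = -4621 + 11193 = 6572 J (the clockwise enclosed area).

W_net ≈ 6.57 kJ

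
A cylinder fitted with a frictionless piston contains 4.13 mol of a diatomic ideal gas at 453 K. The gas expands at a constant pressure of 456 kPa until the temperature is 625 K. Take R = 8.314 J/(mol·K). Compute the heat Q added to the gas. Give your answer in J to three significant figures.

Q ≈ 20700 J

Isobaric: W = nRΔT = (4.13)(8.314)(172) = 5906 J.
ΔU = nCᵥΔT with Cᵥ = 5R/2: ΔU = (4.13)(20.79)(172) = 14765 J.
Q = ΔU + W = 14765 + 5906 = 20671 J.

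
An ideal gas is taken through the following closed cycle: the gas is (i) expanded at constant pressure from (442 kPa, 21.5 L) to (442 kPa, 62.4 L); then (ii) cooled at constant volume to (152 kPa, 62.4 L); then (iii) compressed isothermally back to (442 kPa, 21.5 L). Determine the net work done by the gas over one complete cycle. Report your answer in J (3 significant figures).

W_net ≈ 7970 J

Leg (i): W = PΔV = (442)(62.4 − 21.5) = 18078 J.
Leg (ii): W = 0.
Leg (iii): W = PᵢVᵢ ln(V_f/Vᵢ) = (9485) ln(21.5/62.4) = -10106 J.
W_net = 18078 − 10106 = 7972 J.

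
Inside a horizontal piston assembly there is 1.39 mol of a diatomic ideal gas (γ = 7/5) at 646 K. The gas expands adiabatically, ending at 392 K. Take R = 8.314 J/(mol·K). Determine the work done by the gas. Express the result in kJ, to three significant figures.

W ≈ 7.34 kJ

Adiabatic ⇒ Q = 0, so W_by = −ΔU = nCᵥ(T₁ − T₂).
Cᵥ = 5R/2 = 20.79 J/(mol·K).
W = (1.39)(20.79)(646 − 392) = 7338 J.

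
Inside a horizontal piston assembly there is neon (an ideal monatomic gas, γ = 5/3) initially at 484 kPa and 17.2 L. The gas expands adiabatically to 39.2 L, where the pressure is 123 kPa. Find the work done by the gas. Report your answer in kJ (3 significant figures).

Adiabatic: W = (P₁V₁ − P₂V₂)/(γ − 1) with γ = 5/3.
P₁V₁ = 8325 J, P₂V₂ = 4822 J.
W = (8325 − 4822) / 0.6667 = 5255 J.

W ≈ 5.25 kJ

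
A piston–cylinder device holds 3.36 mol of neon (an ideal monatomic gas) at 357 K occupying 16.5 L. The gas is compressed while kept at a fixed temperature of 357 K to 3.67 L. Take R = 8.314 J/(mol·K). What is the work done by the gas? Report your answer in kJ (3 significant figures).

Isothermal: W = nRT ln(V₂/V₁).
W = (3.36)(8.314)(357) × ln(3.67/16.5)
  = 9973 × -1.503
W_by_gas = -14991 J.

W ≈ -15.0 kJ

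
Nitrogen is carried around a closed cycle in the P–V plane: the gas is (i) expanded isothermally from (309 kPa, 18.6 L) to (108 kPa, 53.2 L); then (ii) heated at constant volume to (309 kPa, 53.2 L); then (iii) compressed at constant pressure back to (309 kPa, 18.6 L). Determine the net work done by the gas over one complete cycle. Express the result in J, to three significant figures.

Leg (i): W = PᵢVᵢ ln(V_f/Vᵢ) = (5747) ln(53.2/18.6) = 6040 J.
Leg (ii): W = 0.
Leg (iii): W = PΔV = (309)(18.6 − 53.2) = -10691 J.
W_net = 6040 − 10691 = -4651 J.

W_net ≈ -4650 J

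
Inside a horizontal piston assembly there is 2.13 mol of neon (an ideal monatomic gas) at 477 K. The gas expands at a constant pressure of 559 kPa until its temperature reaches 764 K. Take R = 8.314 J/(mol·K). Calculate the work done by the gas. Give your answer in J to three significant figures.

W ≈ 5080 J

Isobaric: W = P ΔV = nR ΔT.
W = (2.13)(8.314)(764 − 477) = 5082 J.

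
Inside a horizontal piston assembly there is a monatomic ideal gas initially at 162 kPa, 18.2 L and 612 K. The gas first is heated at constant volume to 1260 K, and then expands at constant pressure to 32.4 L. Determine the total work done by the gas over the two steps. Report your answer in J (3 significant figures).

W_total ≈ 4740 J

Step 1 (isochoric): W = 0 (constant volume).
After step 1: P = 333.5 kPa (V unchanged).
Step 2 (isobaric): W = PΔV = (333.5 kPa)(32.4 − 18.2 L) = 4736 J.
W_total = 0 + 4736 = 4736 J.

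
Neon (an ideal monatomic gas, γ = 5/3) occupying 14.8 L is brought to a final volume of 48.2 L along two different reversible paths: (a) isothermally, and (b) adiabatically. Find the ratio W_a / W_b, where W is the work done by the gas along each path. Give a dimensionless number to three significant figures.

Path (a) isothermal: W = P₁V₁ ln(V₂/V₁) → W_a/(P₁V₁) = 1.181.
Path (b) adiabatic: W = P₁V₁(1 − (V₁/V₂)^(γ−1))/(γ−1) → W_b/(P₁V₁) = 0.8173.
W_a / W_b = 1.181 / 0.8173 = 1.445.

W_a / W_b ≈ 1.44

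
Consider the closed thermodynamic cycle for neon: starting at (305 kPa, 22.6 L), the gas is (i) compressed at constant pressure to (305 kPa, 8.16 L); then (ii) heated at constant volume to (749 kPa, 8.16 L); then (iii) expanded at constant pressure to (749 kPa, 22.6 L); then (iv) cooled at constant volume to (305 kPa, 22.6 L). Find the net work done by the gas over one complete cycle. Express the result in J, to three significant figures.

W_net ≈ 6410 J

Constant-volume legs do no work.
W(i) = (305)(8.16 − 22.6) = -4404 J; W(iii) = (749)(22.6 − 8.16) = 10816 J.
W_net = -4404 + 10816 = 6411 J (the clockwise enclosed area).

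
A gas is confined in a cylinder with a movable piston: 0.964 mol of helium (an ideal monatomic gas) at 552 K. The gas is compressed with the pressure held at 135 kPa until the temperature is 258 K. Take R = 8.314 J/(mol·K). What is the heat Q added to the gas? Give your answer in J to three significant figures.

Q ≈ -5890 J

Isobaric: W = nRΔT = (0.964)(8.314)(-294) = -2356 J.
ΔU = nCᵥΔT with Cᵥ = 3R/2: ΔU = (0.964)(12.47)(-294) = -3534 J.
Q = ΔU + W = -3534 − 2356 = -5891 J.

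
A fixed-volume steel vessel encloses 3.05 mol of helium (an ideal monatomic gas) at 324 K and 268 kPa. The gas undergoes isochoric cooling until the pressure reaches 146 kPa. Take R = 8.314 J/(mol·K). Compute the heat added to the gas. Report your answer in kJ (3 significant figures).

Constant volume ⇒ W = 0, so Q = ΔU = nCᵥΔT with Cᵥ = 3R/2 = 12.47 J/(mol·K).
At constant V, T₂/T₁ = P₂/P₁ ⇒ ΔT = T₁(P₂/P₁ − 1) = 324·(146/268 − 1) = -147.5 K.
ΔU = (3.05)(12.47)(-147.5) = -5610 J.

Q ≈ -5.61 kJ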